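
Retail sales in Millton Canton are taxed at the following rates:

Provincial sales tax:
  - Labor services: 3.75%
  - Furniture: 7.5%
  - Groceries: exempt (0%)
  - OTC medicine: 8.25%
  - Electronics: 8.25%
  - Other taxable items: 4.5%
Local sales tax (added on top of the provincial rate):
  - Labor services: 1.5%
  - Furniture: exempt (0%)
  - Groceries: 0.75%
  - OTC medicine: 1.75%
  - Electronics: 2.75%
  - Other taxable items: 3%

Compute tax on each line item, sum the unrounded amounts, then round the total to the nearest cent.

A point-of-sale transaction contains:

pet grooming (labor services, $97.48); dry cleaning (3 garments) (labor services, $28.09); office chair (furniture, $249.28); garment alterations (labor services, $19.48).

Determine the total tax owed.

$26.31

Pet grooming $97.48: labor services → 3.75% + 1.5% local = 5.25% → $5.1177
Dry cleaning (3 garments) $28.09: labor services → 3.75% + 1.5% local = 5.25% → $1.474725
Office chair $249.28: furniture → 7.5% + 0% local = 7.5% → $18.696
Garment alterations $19.48: labor services → 3.75% + 1.5% local = 5.25% → $1.0227
Unrounded tax sum = $26.311125 → $26.31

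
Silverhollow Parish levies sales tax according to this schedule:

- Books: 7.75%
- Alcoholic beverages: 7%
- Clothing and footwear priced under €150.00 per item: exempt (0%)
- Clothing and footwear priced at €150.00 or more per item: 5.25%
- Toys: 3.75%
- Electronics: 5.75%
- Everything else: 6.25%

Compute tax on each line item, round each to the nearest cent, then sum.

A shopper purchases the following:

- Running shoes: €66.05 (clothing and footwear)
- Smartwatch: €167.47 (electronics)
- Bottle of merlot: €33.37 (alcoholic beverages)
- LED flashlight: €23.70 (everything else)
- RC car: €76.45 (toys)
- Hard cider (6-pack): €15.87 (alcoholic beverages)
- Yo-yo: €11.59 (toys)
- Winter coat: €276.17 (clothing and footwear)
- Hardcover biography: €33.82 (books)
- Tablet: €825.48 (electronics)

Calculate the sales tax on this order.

Running shoes €66.05: clothing and footwear, under €150.00 → 0% → €0.00
Smartwatch €167.47: electronics → 5.75% → €9.63
Bottle of merlot €33.37: alcoholic beverages → 7% → €2.34
LED flashlight €23.70: everything else → 6.25% → €1.48
RC car €76.45: toys → 3.75% → €2.87
Hard cider (6-pack) €15.87: alcoholic beverages → 7% → €1.11
Yo-yo €11.59: toys → 3.75% → €0.43
Winter coat €276.17: clothing and footwear, €150.00 or more → 5.25% → €14.50
Hardcover biography €33.82: books → 7.75% → €2.62
Tablet €825.48: electronics → 5.75% → €47.47
Total tax = €9.63 + €2.34 + €1.48 + €2.87 + €1.11 + €0.43 + €14.50 + €2.62 + €47.47 = €82.45

€82.45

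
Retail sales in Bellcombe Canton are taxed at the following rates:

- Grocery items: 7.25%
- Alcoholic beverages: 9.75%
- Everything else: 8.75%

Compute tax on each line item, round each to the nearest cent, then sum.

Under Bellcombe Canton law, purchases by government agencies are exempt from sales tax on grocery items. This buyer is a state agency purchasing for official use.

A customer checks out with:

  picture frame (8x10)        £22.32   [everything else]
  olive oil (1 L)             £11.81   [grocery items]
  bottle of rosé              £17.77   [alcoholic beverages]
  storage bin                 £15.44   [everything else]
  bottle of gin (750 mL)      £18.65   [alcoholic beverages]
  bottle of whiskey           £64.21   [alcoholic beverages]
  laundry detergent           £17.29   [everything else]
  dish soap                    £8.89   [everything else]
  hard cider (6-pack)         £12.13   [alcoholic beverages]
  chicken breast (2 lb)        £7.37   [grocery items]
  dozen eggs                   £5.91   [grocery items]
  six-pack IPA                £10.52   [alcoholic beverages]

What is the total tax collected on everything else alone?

Picture frame (8x10) £22.32: everything else → 8.75% → £1.95
Storage bin £15.44: everything else → 8.75% → £1.35
Laundry detergent £17.29: everything else → 8.75% → £1.51
Dish soap £8.89: everything else → 8.75% → £0.78
Tax on everything else = £1.95 + £1.35 + £1.51 + £0.78 = £5.59

£5.59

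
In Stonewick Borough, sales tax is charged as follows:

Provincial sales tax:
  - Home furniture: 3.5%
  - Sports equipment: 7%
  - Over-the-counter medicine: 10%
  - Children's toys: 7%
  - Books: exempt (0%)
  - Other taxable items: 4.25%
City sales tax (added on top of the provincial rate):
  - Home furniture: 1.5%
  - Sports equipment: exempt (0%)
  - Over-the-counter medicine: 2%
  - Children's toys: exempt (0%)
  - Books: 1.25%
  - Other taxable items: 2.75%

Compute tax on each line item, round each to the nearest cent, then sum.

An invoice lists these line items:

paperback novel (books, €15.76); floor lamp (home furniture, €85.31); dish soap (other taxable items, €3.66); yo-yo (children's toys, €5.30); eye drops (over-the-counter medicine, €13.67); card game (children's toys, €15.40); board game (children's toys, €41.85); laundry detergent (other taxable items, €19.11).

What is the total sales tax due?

€12.09

Paperback novel €15.76: books → 0% + 1.25% city = 1.25% → €0.20
Floor lamp €85.31: home furniture → 3.5% + 1.5% city = 5% → €4.27
Dish soap €3.66: other taxable items → 4.25% + 2.75% city = 7% → €0.26
Yo-yo €5.30: children's toys → 7% + 0% city = 7% → €0.37
Eye drops €13.67: over-the-counter medicine → 10% + 2% city = 12% → €1.64
Card game €15.40: children's toys → 7% + 0% city = 7% → €1.08
Board game €41.85: children's toys → 7% + 0% city = 7% → €2.93
Laundry detergent €19.11: other taxable items → 4.25% + 2.75% city = 7% → €1.34
Total tax = €0.20 + €4.27 + €0.26 + €0.37 + €1.64 + €1.08 + €2.93 + €1.34 = €12.09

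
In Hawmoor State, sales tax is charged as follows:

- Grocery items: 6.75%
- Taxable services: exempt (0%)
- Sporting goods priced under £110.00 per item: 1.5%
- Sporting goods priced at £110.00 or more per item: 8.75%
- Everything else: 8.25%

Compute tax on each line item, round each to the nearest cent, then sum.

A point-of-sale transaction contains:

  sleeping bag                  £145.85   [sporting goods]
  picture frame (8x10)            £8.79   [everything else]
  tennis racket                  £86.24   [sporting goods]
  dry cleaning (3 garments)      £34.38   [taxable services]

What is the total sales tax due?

Sleeping bag £145.85: sporting goods, £110.00 or more → 8.75% → £12.76
Picture frame (8x10) £8.79: everything else → 8.25% → £0.73
Tennis racket £86.24: sporting goods, under £110.00 → 1.5% → £1.29
Dry cleaning (3 garments) £34.38: taxable services → 0% → £0.00
Total tax = £12.76 + £0.73 + £1.29 = £14.78

£14.78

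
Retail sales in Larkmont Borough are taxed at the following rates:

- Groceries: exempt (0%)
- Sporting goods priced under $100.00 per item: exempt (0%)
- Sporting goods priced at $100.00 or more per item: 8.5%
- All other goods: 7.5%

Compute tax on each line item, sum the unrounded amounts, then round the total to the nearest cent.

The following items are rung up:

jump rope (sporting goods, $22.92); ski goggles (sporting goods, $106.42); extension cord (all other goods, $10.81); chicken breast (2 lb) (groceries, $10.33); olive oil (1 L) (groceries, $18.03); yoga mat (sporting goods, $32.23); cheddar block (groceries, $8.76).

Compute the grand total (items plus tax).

Jump rope $22.92: sporting goods, under $100.00 → 0% → $0.00
Ski goggles $106.42: sporting goods, $100.00 or more → 8.5% → $9.0457
Extension cord $10.81: all other goods → 7.5% → $0.81075
Chicken breast (2 lb) $10.33: groceries → 0% → $0.00
Olive oil (1 L) $18.03: groceries → 0% → $0.00
Yoga mat $32.23: sporting goods, under $100.00 → 0% → $0.00
Cheddar block $8.76: groceries → 0% → $0.00
Subtotal = $209.50; unrounded tax = $9.85645 → $9.86; total due = $219.36

$219.36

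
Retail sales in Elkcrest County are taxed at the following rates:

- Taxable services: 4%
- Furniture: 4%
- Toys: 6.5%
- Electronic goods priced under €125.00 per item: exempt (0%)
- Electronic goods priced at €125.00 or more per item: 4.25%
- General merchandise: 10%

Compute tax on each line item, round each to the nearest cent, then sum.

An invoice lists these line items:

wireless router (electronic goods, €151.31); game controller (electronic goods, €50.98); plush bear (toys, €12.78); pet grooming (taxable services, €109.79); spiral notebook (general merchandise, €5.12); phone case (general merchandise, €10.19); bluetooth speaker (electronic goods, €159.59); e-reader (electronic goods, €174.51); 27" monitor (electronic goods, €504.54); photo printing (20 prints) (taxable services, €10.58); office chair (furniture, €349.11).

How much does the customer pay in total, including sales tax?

€1601.70

Wireless router €151.31: electronic goods, €125.00 or more → 4.25% → €6.43
Game controller €50.98: electronic goods, under €125.00 → 0% → €0.00
Plush bear €12.78: toys → 6.5% → €0.83
Pet grooming €109.79: taxable services → 4% → €4.39
Spiral notebook €5.12: general merchandise → 10% → €0.51
Phone case €10.19: general merchandise → 10% → €1.02
Bluetooth speaker €159.59: electronic goods, €125.00 or more → 4.25% → €6.78
E-reader €174.51: electronic goods, €125.00 or more → 4.25% → €7.42
27" monitor €504.54: electronic goods, €125.00 or more → 4.25% → €21.44
Photo printing (20 prints) €10.58: taxable services → 4% → €0.42
Office chair €349.11: furniture → 4% → €13.96
Subtotal = €1538.50; tax = €63.20; total due = €1601.70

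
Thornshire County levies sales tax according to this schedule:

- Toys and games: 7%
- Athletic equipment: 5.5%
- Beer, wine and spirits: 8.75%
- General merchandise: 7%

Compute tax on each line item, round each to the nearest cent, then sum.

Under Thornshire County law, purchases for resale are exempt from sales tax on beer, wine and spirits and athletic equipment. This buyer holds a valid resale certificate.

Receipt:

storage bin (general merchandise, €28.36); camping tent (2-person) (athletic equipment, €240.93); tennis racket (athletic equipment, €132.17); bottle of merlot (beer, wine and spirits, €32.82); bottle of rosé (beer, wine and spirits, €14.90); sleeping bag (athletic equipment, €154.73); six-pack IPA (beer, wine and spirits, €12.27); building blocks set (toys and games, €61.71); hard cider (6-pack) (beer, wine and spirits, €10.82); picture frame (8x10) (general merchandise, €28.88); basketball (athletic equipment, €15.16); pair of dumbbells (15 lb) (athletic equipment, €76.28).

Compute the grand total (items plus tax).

Storage bin €28.36: general merchandise → 7% → €1.99
Camping tent (2-person) €240.93: athletic equipment, buyer-exempt → 0% → €0.00
Tennis racket €132.17: athletic equipment, buyer-exempt → 0% → €0.00
Bottle of merlot €32.82: beer, wine and spirits, buyer-exempt → 0% → €0.00
Bottle of rosé €14.90: beer, wine and spirits, buyer-exempt → 0% → €0.00
Sleeping bag €154.73: athletic equipment, buyer-exempt → 0% → €0.00
Six-pack IPA €12.27: beer, wine and spirits, buyer-exempt → 0% → €0.00
Building blocks set €61.71: toys and games → 7% → €4.32
Hard cider (6-pack) €10.82: beer, wine and spirits, buyer-exempt → 0% → €0.00
Picture frame (8x10) €28.88: general merchandise → 7% → €2.02
Basketball €15.16: athletic equipment, buyer-exempt → 0% → €0.00
Pair of dumbbells (15 lb) €76.28: athletic equipment, buyer-exempt → 0% → €0.00
Subtotal = €809.03; tax = €8.33; total due = €817.36

€817.36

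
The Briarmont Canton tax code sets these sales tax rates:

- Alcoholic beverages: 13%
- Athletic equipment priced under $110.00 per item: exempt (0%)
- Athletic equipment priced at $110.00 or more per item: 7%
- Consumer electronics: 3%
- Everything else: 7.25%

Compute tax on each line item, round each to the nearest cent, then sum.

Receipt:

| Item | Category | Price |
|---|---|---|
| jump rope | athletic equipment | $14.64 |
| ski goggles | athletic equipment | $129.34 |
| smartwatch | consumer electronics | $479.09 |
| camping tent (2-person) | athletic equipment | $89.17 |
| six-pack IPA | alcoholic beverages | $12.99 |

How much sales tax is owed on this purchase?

Jump rope $14.64: athletic equipment, under $110.00 → 0% → $0.00
Ski goggles $129.34: athletic equipment, $110.00 or more → 7% → $9.05
Smartwatch $479.09: consumer electronics → 3% → $14.37
Camping tent (2-person) $89.17: athletic equipment, under $110.00 → 0% → $0.00
Six-pack IPA $12.99: alcoholic beverages → 13% → $1.69
Total tax = $9.05 + $14.37 + $1.69 = $25.11

$25.11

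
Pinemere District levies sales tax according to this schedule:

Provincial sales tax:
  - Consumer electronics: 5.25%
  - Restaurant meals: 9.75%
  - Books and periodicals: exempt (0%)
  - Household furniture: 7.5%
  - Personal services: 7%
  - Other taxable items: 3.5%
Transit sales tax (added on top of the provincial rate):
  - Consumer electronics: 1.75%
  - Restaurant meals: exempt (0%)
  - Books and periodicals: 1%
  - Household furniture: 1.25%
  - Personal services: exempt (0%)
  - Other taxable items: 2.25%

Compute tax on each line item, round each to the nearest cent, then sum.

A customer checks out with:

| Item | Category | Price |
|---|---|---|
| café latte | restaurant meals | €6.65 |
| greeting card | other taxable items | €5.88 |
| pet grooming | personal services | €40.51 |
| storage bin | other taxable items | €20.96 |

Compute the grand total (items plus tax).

Café latte €6.65: restaurant meals → 9.75% + 0% transit = 9.75% → €0.65
Greeting card €5.88: other taxable items → 3.5% + 2.25% transit = 5.75% → €0.34
Pet grooming €40.51: personal services → 7% + 0% transit = 7% → €2.84
Storage bin €20.96: other taxable items → 3.5% + 2.25% transit = 5.75% → €1.21
Subtotal = €74.00; tax = €5.04; total due = €79.04

€79.04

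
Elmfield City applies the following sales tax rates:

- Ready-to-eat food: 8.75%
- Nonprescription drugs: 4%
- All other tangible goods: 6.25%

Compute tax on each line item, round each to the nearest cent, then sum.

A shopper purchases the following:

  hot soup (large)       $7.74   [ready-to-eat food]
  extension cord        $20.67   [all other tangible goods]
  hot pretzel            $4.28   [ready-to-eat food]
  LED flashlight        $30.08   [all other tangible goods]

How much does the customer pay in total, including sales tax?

$66.99

Hot soup (large) $7.74: ready-to-eat food → 8.75% → $0.68
Extension cord $20.67: all other tangible goods → 6.25% → $1.29
Hot pretzel $4.28: ready-to-eat food → 8.75% → $0.37
LED flashlight $30.08: all other tangible goods → 6.25% → $1.88
Subtotal = $62.77; tax = $4.22; total due = $66.99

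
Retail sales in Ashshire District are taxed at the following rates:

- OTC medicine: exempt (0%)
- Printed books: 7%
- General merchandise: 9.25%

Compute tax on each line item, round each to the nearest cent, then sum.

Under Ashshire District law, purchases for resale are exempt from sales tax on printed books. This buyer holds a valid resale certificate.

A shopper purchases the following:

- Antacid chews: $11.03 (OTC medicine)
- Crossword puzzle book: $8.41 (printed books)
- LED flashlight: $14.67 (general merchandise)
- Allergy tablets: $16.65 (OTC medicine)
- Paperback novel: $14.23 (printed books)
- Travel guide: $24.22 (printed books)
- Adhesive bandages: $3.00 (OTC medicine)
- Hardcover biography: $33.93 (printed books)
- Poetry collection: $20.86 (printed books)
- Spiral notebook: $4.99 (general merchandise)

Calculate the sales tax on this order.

$1.82

Antacid chews $11.03: OTC medicine → 0% → $0.00
Crossword puzzle book $8.41: printed books, buyer-exempt → 0% → $0.00
LED flashlight $14.67: general merchandise → 9.25% → $1.36
Allergy tablets $16.65: OTC medicine → 0% → $0.00
Paperback novel $14.23: printed books, buyer-exempt → 0% → $0.00
Travel guide $24.22: printed books, buyer-exempt → 0% → $0.00
Adhesive bandages $3.00: OTC medicine → 0% → $0.00
Hardcover biography $33.93: printed books, buyer-exempt → 0% → $0.00
Poetry collection $20.86: printed books, buyer-exempt → 0% → $0.00
Spiral notebook $4.99: general merchandise → 9.25% → $0.46
Total tax = $1.36 + $0.46 = $1.82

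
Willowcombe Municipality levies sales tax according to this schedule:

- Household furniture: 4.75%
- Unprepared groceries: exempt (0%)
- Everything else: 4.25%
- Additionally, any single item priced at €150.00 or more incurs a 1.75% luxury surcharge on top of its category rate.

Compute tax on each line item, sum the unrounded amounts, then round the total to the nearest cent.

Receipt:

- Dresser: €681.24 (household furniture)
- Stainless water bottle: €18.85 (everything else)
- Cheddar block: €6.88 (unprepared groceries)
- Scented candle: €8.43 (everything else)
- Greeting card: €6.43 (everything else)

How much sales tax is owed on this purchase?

Dresser €681.24: household furniture → 4.75% + 1.75% surcharge = 6.5% → €44.2806
Stainless water bottle €18.85: everything else → 4.25% → €0.801125
Cheddar block €6.88: unprepared groceries → 0% → €0.00
Scented candle €8.43: everything else → 4.25% → €0.358275
Greeting card €6.43: everything else → 4.25% → €0.273275
Unrounded tax sum = €45.713275 → €45.71

€45.71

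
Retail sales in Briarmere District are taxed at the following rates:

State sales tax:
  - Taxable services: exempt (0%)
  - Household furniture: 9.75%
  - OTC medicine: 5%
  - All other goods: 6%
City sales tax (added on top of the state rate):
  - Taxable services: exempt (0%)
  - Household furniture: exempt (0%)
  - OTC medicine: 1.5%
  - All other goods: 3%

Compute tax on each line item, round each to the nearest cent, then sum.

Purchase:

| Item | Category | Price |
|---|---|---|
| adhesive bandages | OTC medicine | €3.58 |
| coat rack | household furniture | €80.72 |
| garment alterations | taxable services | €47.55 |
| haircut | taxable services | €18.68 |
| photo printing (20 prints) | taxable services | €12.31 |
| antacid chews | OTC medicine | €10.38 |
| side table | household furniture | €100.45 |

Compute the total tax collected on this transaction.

€18.56

Adhesive bandages €3.58: OTC medicine → 5% + 1.5% city = 6.5% → €0.23
Coat rack €80.72: household furniture → 9.75% + 0% city = 9.75% → €7.87
Garment alterations €47.55: taxable services → 0% + 0% city = 0% → €0.00
Haircut €18.68: taxable services → 0% + 0% city = 0% → €0.00
Photo printing (20 prints) €12.31: taxable services → 0% + 0% city = 0% → €0.00
Antacid chews €10.38: OTC medicine → 5% + 1.5% city = 6.5% → €0.67
Side table €100.45: household furniture → 9.75% + 0% city = 9.75% → €9.79
Total tax = €0.23 + €7.87 + €0.67 + €9.79 = €18.56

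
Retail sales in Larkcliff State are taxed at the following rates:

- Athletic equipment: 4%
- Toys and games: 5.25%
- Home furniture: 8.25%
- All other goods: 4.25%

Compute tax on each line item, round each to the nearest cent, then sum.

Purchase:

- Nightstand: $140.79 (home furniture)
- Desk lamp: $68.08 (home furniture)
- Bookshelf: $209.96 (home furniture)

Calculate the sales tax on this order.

$34.56

Nightstand $140.79: home furniture → 8.25% → $11.62
Desk lamp $68.08: home furniture → 8.25% → $5.62
Bookshelf $209.96: home furniture → 8.25% → $17.32
Total tax = $11.62 + $5.62 + $17.32 = $34.56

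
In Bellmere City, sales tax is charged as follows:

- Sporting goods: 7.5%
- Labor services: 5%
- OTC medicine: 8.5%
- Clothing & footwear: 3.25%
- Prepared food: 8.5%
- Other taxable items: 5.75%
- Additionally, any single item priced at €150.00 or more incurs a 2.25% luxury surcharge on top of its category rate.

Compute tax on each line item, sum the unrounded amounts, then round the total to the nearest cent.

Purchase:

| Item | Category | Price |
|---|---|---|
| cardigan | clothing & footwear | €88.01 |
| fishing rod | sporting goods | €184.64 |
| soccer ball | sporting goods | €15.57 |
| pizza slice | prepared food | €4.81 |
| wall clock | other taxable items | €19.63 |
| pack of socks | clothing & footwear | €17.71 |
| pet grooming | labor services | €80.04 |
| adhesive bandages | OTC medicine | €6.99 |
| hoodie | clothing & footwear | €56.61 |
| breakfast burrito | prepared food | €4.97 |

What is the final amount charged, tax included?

€509.98

Cardigan €88.01: clothing & footwear → 3.25% → €2.860325
Fishing rod €184.64: sporting goods → 7.5% + 2.25% surcharge = 9.75% → €18.0024
Soccer ball €15.57: sporting goods → 7.5% → €1.16775
Pizza slice €4.81: prepared food → 8.5% → €0.40885
Wall clock €19.63: other taxable items → 5.75% → €1.128725
Pack of socks €17.71: clothing & footwear → 3.25% → €0.575575
Pet grooming €80.04: labor services → 5% → €4.002
Adhesive bandages €6.99: OTC medicine → 8.5% → €0.59415
Hoodie €56.61: clothing & footwear → 3.25% → €1.839825
Breakfast burrito €4.97: prepared food → 8.5% → €0.42245
Subtotal = €478.98; unrounded tax = €31.00205 → €31.00; total due = €509.98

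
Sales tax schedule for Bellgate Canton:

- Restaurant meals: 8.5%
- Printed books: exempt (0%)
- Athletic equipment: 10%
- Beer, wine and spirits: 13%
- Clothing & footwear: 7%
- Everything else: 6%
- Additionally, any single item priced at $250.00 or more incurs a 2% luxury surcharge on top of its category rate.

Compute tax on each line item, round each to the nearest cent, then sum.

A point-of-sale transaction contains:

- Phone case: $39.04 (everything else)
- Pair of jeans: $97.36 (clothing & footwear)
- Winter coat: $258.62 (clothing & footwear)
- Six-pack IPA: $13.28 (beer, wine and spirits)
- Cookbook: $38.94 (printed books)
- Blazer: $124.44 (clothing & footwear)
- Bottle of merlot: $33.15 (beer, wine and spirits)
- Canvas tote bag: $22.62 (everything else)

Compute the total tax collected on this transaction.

$48.55

Phone case $39.04: everything else → 6% → $2.34
Pair of jeans $97.36: clothing & footwear → 7% → $6.82
Winter coat $258.62: clothing & footwear → 7% + 2% surcharge = 9% → $23.28
Six-pack IPA $13.28: beer, wine and spirits → 13% → $1.73
Cookbook $38.94: printed books → 0% → $0.00
Blazer $124.44: clothing & footwear → 7% → $8.71
Bottle of merlot $33.15: beer, wine and spirits → 13% → $4.31
Canvas tote bag $22.62: everything else → 6% → $1.36
Total tax = $2.34 + $6.82 + $23.28 + $1.73 + $8.71 + $4.31 + $1.36 = $48.55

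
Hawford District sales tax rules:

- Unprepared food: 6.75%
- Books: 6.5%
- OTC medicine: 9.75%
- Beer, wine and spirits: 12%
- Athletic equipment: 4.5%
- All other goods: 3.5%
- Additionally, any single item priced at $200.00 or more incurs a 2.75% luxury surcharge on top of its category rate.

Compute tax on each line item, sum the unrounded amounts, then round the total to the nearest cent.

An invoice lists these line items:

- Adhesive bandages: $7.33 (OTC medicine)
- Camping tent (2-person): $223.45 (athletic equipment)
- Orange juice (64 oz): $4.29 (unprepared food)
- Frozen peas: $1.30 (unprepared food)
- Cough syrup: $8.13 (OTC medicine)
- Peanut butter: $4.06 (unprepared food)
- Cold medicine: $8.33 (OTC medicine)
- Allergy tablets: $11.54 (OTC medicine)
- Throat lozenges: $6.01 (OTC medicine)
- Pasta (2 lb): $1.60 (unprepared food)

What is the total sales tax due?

$20.99

Adhesive bandages $7.33: OTC medicine → 9.75% → $0.714675
Camping tent (2-person) $223.45: athletic equipment → 4.5% + 2.75% surcharge = 7.25% → $16.200125
Orange juice (64 oz) $4.29: unprepared food → 6.75% → $0.289575
Frozen peas $1.30: unprepared food → 6.75% → $0.08775
Cough syrup $8.13: OTC medicine → 9.75% → $0.792675
Peanut butter $4.06: unprepared food → 6.75% → $0.27405
Cold medicine $8.33: OTC medicine → 9.75% → $0.812175
Allergy tablets $11.54: OTC medicine → 9.75% → $1.12515
Throat lozenges $6.01: OTC medicine → 9.75% → $0.585975
Pasta (2 lb) $1.60: unprepared food → 6.75% → $0.108
Unrounded tax sum = $20.99015 → $20.99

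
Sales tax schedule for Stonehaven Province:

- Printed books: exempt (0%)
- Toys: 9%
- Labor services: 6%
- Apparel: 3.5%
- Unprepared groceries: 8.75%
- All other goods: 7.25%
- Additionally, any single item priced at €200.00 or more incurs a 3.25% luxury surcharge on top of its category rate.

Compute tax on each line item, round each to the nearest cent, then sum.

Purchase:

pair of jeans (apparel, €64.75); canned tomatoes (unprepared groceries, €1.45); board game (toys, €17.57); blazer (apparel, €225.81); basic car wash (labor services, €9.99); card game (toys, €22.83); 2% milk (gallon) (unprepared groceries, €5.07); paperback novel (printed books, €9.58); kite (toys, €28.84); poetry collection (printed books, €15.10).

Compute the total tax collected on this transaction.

Pair of jeans €64.75: apparel → 3.5% → €2.27
Canned tomatoes €1.45: unprepared groceries → 8.75% → €0.13
Board game €17.57: toys → 9% → €1.58
Blazer €225.81: apparel → 3.5% + 3.25% surcharge = 6.75% → €15.24
Basic car wash €9.99: labor services → 6% → €0.60
Card game €22.83: toys → 9% → €2.05
2% milk (gallon) €5.07: unprepared groceries → 8.75% → €0.44
Paperback novel €9.58: printed books → 0% → €0.00
Kite €28.84: toys → 9% → €2.60
Poetry collection €15.10: printed books → 0% → €0.00
Total tax = €2.27 + €0.13 + €1.58 + €15.24 + €0.60 + €2.05 + €0.44 + €2.60 = €24.91

€24.91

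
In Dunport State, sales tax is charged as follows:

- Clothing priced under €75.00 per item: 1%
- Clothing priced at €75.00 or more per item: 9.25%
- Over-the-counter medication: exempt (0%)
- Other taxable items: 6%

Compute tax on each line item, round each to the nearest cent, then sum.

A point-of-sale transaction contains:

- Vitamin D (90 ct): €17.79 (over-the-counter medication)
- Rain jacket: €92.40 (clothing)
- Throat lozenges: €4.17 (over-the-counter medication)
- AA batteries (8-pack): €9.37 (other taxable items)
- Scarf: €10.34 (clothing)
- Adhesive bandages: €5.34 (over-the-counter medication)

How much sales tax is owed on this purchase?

€9.21

Vitamin D (90 ct) €17.79: over-the-counter medication → 0% → €0.00
Rain jacket €92.40: clothing, €75.00 or more → 9.25% → €8.55
Throat lozenges €4.17: over-the-counter medication → 0% → €0.00
AA batteries (8-pack) €9.37: other taxable items → 6% → €0.56
Scarf €10.34: clothing, under €75.00 → 1% → €0.10
Adhesive bandages €5.34: over-the-counter medication → 0% → €0.00
Total tax = €8.55 + €0.56 + €0.10 = €9.21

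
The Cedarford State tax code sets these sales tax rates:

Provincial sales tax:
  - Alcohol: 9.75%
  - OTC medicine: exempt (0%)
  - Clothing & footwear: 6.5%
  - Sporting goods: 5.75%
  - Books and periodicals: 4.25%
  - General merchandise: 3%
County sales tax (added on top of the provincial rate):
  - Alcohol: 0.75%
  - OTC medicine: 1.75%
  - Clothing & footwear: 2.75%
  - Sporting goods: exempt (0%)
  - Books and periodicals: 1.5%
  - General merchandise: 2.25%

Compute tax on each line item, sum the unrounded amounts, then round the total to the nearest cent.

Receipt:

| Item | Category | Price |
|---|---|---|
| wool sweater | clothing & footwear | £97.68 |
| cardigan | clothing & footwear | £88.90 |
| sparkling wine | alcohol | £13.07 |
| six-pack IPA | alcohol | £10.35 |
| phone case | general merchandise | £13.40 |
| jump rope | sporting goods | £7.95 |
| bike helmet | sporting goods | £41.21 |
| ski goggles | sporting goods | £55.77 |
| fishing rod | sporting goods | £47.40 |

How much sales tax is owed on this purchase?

£29.18

Wool sweater £97.68: clothing & footwear → 6.5% + 2.75% county = 9.25% → £9.0354
Cardigan £88.90: clothing & footwear → 6.5% + 2.75% county = 9.25% → £8.22325
Sparkling wine £13.07: alcohol → 9.75% + 0.75% county = 10.5% → £1.37235
Six-pack IPA £10.35: alcohol → 9.75% + 0.75% county = 10.5% → £1.08675
Phone case £13.40: general merchandise → 3% + 2.25% county = 5.25% → £0.7035
Jump rope £7.95: sporting goods → 5.75% + 0% county = 5.75% → £0.457125
Bike helmet £41.21: sporting goods → 5.75% + 0% county = 5.75% → £2.369575
Ski goggles £55.77: sporting goods → 5.75% + 0% county = 5.75% → £3.206775
Fishing rod £47.40: sporting goods → 5.75% + 0% county = 5.75% → £2.7255
Unrounded tax sum = £29.180225 → £29.18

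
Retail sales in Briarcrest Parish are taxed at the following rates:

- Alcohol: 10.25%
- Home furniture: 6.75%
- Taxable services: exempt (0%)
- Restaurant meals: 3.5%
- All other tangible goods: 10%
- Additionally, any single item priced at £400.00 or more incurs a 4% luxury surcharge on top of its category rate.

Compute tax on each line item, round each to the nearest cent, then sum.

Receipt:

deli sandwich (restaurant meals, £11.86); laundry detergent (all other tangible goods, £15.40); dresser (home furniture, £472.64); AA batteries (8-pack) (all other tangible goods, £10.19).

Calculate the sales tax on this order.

£53.79

Deli sandwich £11.86: restaurant meals → 3.5% → £0.42
Laundry detergent £15.40: all other tangible goods → 10% → £1.54
Dresser £472.64: home furniture → 6.75% + 4% surcharge = 10.75% → £50.81
AA batteries (8-pack) £10.19: all other tangible goods → 10% → £1.02
Total tax = £0.42 + £1.54 + £50.81 + £1.02 = £53.79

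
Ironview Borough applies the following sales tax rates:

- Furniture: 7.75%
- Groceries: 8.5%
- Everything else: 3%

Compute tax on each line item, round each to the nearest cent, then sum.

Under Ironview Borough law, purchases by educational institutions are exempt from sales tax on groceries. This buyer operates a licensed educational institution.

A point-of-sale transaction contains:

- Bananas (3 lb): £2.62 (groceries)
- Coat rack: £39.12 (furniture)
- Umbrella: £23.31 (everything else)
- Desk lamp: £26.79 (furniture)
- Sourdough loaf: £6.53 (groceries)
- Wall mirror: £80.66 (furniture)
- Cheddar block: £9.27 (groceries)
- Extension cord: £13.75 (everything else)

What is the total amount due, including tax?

Bananas (3 lb) £2.62: groceries, buyer-exempt → 0% → £0.00
Coat rack £39.12: furniture → 7.75% → £3.03
Umbrella £23.31: everything else → 3% → £0.70
Desk lamp £26.79: furniture → 7.75% → £2.08
Sourdough loaf £6.53: groceries, buyer-exempt → 0% → £0.00
Wall mirror £80.66: furniture → 7.75% → £6.25
Cheddar block £9.27: groceries, buyer-exempt → 0% → £0.00
Extension cord £13.75: everything else → 3% → £0.41
Subtotal = £202.05; tax = £12.47; total due = £214.52

£214.52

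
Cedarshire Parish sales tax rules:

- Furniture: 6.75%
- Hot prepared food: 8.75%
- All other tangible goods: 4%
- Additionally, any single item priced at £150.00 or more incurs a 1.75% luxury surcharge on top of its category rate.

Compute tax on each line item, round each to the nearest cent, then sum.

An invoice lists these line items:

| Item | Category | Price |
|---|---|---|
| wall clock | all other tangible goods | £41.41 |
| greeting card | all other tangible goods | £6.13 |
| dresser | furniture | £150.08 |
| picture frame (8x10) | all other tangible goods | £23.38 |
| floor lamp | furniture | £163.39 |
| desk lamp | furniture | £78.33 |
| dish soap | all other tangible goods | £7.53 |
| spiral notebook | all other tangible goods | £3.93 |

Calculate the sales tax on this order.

£35.25

Wall clock £41.41: all other tangible goods → 4% → £1.66
Greeting card £6.13: all other tangible goods → 4% → £0.25
Dresser £150.08: furniture → 6.75% + 1.75% surcharge = 8.5% → £12.76
Picture frame (8x10) £23.38: all other tangible goods → 4% → £0.94
Floor lamp £163.39: furniture → 6.75% + 1.75% surcharge = 8.5% → £13.89
Desk lamp £78.33: furniture → 6.75% → £5.29
Dish soap £7.53: all other tangible goods → 4% → £0.30
Spiral notebook £3.93: all other tangible goods → 4% → £0.16
Total tax = £1.66 + £0.25 + £12.76 + £0.94 + £13.89 + £5.29 + £0.30 + £0.16 = £35.25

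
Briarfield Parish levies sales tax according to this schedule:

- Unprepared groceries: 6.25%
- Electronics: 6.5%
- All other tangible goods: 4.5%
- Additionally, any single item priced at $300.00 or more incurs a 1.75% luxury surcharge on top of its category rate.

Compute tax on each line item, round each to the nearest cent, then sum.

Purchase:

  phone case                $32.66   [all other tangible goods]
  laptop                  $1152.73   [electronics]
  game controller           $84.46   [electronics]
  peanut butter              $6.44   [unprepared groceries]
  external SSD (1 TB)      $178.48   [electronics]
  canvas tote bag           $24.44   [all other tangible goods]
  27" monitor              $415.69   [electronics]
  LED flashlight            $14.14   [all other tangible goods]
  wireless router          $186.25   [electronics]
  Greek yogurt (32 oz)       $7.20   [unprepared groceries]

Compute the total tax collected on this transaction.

$162.65

Phone case $32.66: all other tangible goods → 4.5% → $1.47
Laptop $1152.73: electronics → 6.5% + 1.75% surcharge = 8.25% → $95.10
Game controller $84.46: electronics → 6.5% → $5.49
Peanut butter $6.44: unprepared groceries → 6.25% → $0.40
External SSD (1 TB) $178.48: electronics → 6.5% → $11.60
Canvas tote bag $24.44: all other tangible goods → 4.5% → $1.10
27" monitor $415.69: electronics → 6.5% + 1.75% surcharge = 8.25% → $34.29
LED flashlight $14.14: all other tangible goods → 4.5% → $0.64
Wireless router $186.25: electronics → 6.5% → $12.11
Greek yogurt (32 oz) $7.20: unprepared groceries → 6.25% → $0.45
Total tax = $1.47 + $95.10 + $5.49 + $0.40 + $11.60 + $1.10 + $34.29 + $0.64 + $12.11 + $0.45 = $162.65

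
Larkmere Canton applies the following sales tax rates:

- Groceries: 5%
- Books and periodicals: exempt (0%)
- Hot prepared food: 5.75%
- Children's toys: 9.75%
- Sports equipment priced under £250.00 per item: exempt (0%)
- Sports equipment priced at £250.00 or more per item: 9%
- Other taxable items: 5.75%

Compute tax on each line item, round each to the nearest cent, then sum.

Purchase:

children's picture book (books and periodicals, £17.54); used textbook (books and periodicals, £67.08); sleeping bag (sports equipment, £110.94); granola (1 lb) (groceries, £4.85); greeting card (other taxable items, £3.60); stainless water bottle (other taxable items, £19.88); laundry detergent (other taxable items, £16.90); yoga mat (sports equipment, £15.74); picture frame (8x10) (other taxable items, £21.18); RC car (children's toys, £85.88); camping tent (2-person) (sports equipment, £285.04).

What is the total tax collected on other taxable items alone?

Greeting card £3.60: other taxable items → 5.75% → £0.21
Stainless water bottle £19.88: other taxable items → 5.75% → £1.14
Laundry detergent £16.90: other taxable items → 5.75% → £0.97
Picture frame (8x10) £21.18: other taxable items → 5.75% → £1.22
Tax on other taxable items = £0.21 + £1.14 + £0.97 + £1.22 = £3.54

£3.54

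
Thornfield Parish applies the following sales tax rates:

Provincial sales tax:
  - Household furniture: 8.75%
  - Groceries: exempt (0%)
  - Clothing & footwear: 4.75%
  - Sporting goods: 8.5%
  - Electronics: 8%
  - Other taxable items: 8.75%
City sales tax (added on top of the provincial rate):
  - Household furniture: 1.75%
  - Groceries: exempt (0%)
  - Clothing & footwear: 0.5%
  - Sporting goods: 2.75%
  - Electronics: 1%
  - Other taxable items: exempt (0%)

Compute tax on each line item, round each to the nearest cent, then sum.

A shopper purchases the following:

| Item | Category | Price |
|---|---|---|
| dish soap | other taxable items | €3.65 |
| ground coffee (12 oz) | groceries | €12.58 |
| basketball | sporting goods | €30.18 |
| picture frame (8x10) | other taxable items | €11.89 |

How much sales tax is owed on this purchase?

€4.76

Dish soap €3.65: other taxable items → 8.75% + 0% city = 8.75% → €0.32
Ground coffee (12 oz) €12.58: groceries → 0% + 0% city = 0% → €0.00
Basketball €30.18: sporting goods → 8.5% + 2.75% city = 11.25% → €3.40
Picture frame (8x10) €11.89: other taxable items → 8.75% + 0% city = 8.75% → €1.04
Total tax = €0.32 + €3.40 + €1.04 = €4.76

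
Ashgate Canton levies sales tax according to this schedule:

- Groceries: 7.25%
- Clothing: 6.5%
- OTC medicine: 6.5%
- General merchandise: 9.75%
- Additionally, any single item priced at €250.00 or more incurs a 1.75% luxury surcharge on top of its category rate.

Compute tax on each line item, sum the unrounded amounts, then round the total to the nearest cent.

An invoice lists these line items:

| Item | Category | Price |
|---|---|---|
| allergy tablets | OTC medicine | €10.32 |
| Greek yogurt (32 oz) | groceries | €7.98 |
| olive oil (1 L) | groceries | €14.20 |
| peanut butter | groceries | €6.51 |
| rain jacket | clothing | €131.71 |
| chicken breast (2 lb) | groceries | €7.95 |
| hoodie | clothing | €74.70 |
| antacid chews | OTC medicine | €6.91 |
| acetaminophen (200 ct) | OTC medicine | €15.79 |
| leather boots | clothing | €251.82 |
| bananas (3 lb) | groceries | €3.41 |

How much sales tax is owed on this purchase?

Allergy tablets €10.32: OTC medicine → 6.5% → €0.6708
Greek yogurt (32 oz) €7.98: groceries → 7.25% → €0.57855
Olive oil (1 L) €14.20: groceries → 7.25% → €1.0295
Peanut butter €6.51: groceries → 7.25% → €0.471975
Rain jacket €131.71: clothing → 6.5% → €8.56115
Chicken breast (2 lb) €7.95: groceries → 7.25% → €0.576375
Hoodie €74.70: clothing → 6.5% → €4.8555
Antacid chews €6.91: OTC medicine → 6.5% → €0.44915
Acetaminophen (200 ct) €15.79: OTC medicine → 6.5% → €1.02635
Leather boots €251.82: clothing → 6.5% + 1.75% surcharge = 8.25% → €20.77515
Bananas (3 lb) €3.41: groceries → 7.25% → €0.247225
Unrounded tax sum = €39.241725 → €39.24

€39.24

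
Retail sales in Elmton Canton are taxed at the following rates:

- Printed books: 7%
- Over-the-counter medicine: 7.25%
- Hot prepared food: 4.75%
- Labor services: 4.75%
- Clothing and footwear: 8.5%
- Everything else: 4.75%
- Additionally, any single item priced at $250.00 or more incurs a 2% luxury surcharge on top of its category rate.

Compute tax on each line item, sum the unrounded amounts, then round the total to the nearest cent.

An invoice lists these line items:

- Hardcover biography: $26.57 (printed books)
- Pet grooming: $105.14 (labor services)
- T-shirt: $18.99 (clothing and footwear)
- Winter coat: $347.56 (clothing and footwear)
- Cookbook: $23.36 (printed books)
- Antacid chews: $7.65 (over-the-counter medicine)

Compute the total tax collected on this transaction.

Hardcover biography $26.57: printed books → 7% → $1.8599
Pet grooming $105.14: labor services → 4.75% → $4.99415
T-shirt $18.99: clothing and footwear → 8.5% → $1.61415
Winter coat $347.56: clothing and footwear → 8.5% + 2% surcharge = 10.5% → $36.4938
Cookbook $23.36: printed books → 7% → $1.6352
Antacid chews $7.65: over-the-counter medicine → 7.25% → $0.554625
Unrounded tax sum = $47.151825 → $47.15

$47.15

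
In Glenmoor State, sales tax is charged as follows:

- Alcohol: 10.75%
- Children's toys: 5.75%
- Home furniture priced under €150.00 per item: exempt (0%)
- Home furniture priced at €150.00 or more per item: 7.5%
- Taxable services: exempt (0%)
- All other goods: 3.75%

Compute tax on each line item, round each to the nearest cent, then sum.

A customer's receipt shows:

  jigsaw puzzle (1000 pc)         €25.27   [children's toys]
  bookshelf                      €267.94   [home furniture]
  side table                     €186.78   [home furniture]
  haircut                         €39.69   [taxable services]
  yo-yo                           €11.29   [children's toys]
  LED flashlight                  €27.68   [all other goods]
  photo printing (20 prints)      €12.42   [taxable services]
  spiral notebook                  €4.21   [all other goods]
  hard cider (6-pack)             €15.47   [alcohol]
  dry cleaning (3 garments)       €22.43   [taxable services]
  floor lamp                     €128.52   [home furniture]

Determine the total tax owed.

Jigsaw puzzle (1000 pc) €25.27: children's toys → 5.75% → €1.45
Bookshelf €267.94: home furniture, €150.00 or more → 7.5% → €20.10
Side table €186.78: home furniture, €150.00 or more → 7.5% → €14.01
Haircut €39.69: taxable services → 0% → €0.00
Yo-yo €11.29: children's toys → 5.75% → €0.65
LED flashlight €27.68: all other goods → 3.75% → €1.04
Photo printing (20 prints) €12.42: taxable services → 0% → €0.00
Spiral notebook €4.21: all other goods → 3.75% → €0.16
Hard cider (6-pack) €15.47: alcohol → 10.75% → €1.66
Dry cleaning (3 garments) €22.43: taxable services → 0% → €0.00
Floor lamp €128.52: home furniture, under €150.00 → 0% → €0.00
Total tax = €1.45 + €20.10 + €14.01 + €0.65 + €1.04 + €0.16 + €1.66 = €39.07

€39.07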